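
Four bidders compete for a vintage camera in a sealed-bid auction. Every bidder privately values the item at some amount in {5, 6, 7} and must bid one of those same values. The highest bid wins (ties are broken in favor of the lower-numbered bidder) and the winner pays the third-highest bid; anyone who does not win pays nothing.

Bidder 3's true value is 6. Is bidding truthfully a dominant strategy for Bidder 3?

Consider the case where Bidder 1 bids 5, Bidder 2 bids 5 and Bidder 4 bids 7.
Truthful bid 6: loses, pays 0, utility 0.
Bid 7 instead: wins, pays 5, utility 6 - 5 = 1.
Since 1 > 0, bidding 7 is strictly better here, so truthful bidding is not dominant.

No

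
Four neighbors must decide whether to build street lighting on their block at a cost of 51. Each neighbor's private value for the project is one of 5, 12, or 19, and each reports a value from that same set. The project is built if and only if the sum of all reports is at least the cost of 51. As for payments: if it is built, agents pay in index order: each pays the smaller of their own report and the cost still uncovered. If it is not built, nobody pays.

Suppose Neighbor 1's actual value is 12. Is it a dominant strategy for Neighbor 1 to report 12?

Consider the case where Neighbor 2 reports 12, Neighbor 3 reports 19 and Neighbor 4 reports 19.
Truthful report 12: project built, pays 12, utility 12 - 12 = 0.
Report 5 instead: project built, pays 5, utility 12 - 5 = 7.
Since 7 > 0, reporting 5 is strictly better here, so truthful reporting is not dominant.

No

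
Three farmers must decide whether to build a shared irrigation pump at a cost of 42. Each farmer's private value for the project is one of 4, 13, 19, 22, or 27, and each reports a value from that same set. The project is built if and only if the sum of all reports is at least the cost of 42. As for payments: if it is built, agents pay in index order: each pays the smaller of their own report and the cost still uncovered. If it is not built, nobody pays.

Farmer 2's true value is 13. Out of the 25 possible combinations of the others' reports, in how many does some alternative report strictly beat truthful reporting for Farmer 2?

11

Others report (13, 27): truth gives 0; report 4 gives 9 > 0. Violating.
Others report (19, 19): truth gives 0; report 4 gives 9 > 0. Violating.
Others report (19, 22): truth gives 0; report 4 gives 9 > 0. Violating.
Others report (19, 27): truth gives 0; report 4 gives 9 > 0. Violating.
Others report (4, 4): truth gives 0; no alternative beats it.
Others report (4, 13): truth gives 0; no alternative beats it.
(Checking all 25 profiles: 11 have a profitable deviation, 14 do not.)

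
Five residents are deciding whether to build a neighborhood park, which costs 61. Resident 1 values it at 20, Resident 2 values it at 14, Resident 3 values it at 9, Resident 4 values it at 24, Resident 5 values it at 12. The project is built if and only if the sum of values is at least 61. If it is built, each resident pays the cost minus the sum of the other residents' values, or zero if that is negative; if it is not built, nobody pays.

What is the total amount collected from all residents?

8

Total value 79 ≥ cost 61, so it is built.
Resident 1: others sum to 59; max(0, 61 - 59) = 2.
Resident 2: others sum to 65; max(0, 61 - 65) = 0.
Resident 3: others sum to 70; max(0, 61 - 70) = 0.
Resident 4: others sum to 55; max(0, 61 - 55) = 6.
Resident 5: others sum to 67; max(0, 61 - 67) = 0.
Total collected = 2 + 0 + 0 + 6 + 0 = 8.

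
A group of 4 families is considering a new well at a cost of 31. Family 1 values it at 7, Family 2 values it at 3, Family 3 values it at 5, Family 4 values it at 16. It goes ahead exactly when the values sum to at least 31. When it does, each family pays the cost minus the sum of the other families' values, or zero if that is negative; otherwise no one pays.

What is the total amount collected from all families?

31

Total value 31 ≥ cost 31, so it is built.
Family 1: others sum to 24; max(0, 31 - 24) = 7.
Family 2: others sum to 28; max(0, 31 - 28) = 3.
Family 3: others sum to 26; max(0, 31 - 26) = 5.
Family 4: others sum to 15; max(0, 31 - 15) = 16.
Total collected = 7 + 3 + 5 + 16 = 31.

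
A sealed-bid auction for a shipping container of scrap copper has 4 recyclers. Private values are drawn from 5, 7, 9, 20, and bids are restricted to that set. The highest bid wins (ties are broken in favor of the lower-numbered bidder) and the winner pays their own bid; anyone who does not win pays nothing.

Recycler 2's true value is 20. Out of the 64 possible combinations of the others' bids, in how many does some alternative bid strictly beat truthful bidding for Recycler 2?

Others bid (5, 5, 5): truth gives 0; bid 7 gives 13 > 0. Violating.
Others bid (5, 5, 7): truth gives 0; bid 7 gives 13 > 0. Violating.
Others bid (5, 5, 9): truth gives 0; bid 9 gives 11 > 0. Violating.
Others bid (5, 7, 5): truth gives 0; bid 7 gives 13 > 0. Violating.
Others bid (5, 5, 20): truth gives 0; no alternative beats it.
Others bid (5, 7, 20): truth gives 0; no alternative beats it.
(Checking all 64 profiles: 18 have a profitable deviation, 46 do not.)

18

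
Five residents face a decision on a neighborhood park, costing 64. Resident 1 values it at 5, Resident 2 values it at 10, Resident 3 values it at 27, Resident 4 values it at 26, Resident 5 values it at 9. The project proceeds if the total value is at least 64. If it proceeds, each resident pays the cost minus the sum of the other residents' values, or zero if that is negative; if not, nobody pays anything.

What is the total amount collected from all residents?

27

Total value 77 ≥ cost 64, so it is built.
Resident 1: others sum to 72; max(0, 64 - 72) = 0.
Resident 2: others sum to 67; max(0, 64 - 67) = 0.
Resident 3: others sum to 50; max(0, 64 - 50) = 14.
Resident 4: others sum to 51; max(0, 64 - 51) = 13.
Resident 5: others sum to 68; max(0, 64 - 68) = 0.
Total collected = 0 + 0 + 14 + 13 + 0 = 27.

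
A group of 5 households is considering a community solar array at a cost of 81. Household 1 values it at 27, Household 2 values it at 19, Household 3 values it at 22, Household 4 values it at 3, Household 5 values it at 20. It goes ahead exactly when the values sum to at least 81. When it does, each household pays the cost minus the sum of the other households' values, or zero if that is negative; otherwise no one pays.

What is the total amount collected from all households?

Total value 91 ≥ cost 81, so it is built.
Household 1: others sum to 64; max(0, 81 - 64) = 17.
Household 2: others sum to 72; max(0, 81 - 72) = 9.
Household 3: others sum to 69; max(0, 81 - 69) = 12.
Household 4: others sum to 88; max(0, 81 - 88) = 0.
Household 5: others sum to 71; max(0, 81 - 71) = 10.
Total collected = 17 + 9 + 12 + 0 + 10 = 48.

48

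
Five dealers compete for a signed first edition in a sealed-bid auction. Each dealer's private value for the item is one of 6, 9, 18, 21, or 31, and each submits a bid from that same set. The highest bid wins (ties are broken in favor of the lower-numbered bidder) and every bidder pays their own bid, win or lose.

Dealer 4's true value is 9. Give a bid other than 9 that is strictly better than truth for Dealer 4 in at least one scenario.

6

Suppose Dealer 1 bids 6, Dealer 2 bids 6, Dealer 3 bids 6 and Dealer 5 bids 18.
Bid 9: loses but pays 9, utility -9.
Bid 6: loses but pays 6, utility -6.
So bidding 6 beats truth here (-6 > -9).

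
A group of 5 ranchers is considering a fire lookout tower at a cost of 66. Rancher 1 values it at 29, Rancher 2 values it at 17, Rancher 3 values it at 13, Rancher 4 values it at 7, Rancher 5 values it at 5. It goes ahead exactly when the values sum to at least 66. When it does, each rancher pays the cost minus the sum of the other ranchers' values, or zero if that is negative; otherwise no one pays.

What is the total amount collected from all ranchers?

Total value 71 ≥ cost 66, so it is built.
Rancher 1: others sum to 42; max(0, 66 - 42) = 24.
Rancher 2: others sum to 54; max(0, 66 - 54) = 12.
Rancher 3: others sum to 58; max(0, 66 - 58) = 8.
Rancher 4: others sum to 64; max(0, 66 - 64) = 2.
Rancher 5: others sum to 66; max(0, 66 - 66) = 0.
Total collected = 24 + 12 + 8 + 2 + 0 = 46.

46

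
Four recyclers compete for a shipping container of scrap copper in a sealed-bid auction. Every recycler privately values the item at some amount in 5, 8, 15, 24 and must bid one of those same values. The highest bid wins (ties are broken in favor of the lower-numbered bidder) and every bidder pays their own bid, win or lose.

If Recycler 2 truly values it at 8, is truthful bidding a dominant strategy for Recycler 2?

Consider the case where Recycler 1 bids 5, Recycler 3 bids 5 and Recycler 4 bids 15.
Truthful bid 8: loses but pays 8, utility -8.
Bid 5 instead: loses but pays 5, utility -5.
Since -5 > -8, bidding 5 is strictly better here, so truthful bidding is not dominant.

No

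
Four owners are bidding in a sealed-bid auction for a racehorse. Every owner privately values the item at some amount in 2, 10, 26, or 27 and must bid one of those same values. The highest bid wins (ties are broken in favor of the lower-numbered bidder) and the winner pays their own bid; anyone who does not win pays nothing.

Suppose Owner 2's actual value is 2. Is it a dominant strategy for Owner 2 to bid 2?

Yes

Check each profile of the others' bids and compare truth against every alternative bid.
Others bid (2, 2, 2): truth gives 0, best alternative gives -8.
Others bid (2, 2, 10): truth gives 0, best alternative gives -8.
Others bid (2, 10, 2): truth gives 0, best alternative gives -8.
Others bid (2, 10, 10): truth gives 0, best alternative gives -8.
Others bid (2, 2, 26): truth gives 0, best alternative gives 0.
Others bid (2, 2, 27): truth gives 0, best alternative gives 0.
(Remaining 58 profiles checked similarly; truth is weakly best in each.)
In every case the truthful bid is at least as good as any alternative, so it is a dominant strategy.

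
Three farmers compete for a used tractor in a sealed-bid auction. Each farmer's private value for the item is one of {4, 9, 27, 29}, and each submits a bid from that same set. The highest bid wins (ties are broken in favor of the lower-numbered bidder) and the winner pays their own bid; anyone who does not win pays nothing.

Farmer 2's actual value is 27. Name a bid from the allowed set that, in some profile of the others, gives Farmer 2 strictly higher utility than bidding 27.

Suppose Farmer 1 bids 4 and Farmer 3 bids 4.
Bid 27: wins, pays 27, utility 27 - 27 = 0.
Bid 9: wins, pays 9, utility 27 - 9 = 18.
So bidding 9 beats truth here (18 > 0).

9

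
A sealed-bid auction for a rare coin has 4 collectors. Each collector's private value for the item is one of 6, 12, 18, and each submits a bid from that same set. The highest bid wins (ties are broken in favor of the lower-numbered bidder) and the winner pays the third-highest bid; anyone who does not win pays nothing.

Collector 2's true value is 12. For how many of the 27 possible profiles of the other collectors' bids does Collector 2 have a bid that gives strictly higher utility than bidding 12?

Others bid (6, 6, 18): truth gives 0; bid 18 gives 6 > 0. Violating.
Others bid (6, 18, 6): truth gives 0; bid 18 gives 6 > 0. Violating.
Others bid (12, 6, 6): truth gives 0; bid 18 gives 6 > 0. Violating.
Others bid (6, 6, 6): truth gives 6; no alternative beats it.
Others bid (6, 6, 12): truth gives 6; no alternative beats it.
(Checking all 27 profiles: 3 have a profitable deviation, 24 do not.)

3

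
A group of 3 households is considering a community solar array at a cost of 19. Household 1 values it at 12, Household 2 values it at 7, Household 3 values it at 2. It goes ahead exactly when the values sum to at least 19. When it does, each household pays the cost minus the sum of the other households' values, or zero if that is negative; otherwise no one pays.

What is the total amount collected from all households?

Total value 21 ≥ cost 19, so it is built.
Household 1: others sum to 9; max(0, 19 - 9) = 10.
Household 2: others sum to 14; max(0, 19 - 14) = 5.
Household 3: others sum to 19; max(0, 19 - 19) = 0.
Total collected = 10 + 5 + 0 = 15.

15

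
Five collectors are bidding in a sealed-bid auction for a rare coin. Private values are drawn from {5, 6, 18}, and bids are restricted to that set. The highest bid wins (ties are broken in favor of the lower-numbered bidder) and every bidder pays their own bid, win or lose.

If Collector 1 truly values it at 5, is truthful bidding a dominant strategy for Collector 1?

Consider the case where Collector 2 bids 5, Collector 3 bids 5, Collector 4 bids 5 and Collector 5 bids 6.
Truthful bid 5: loses but pays 5, utility -5.
Bid 6 instead: wins, pays 6, utility 5 - 6 = -1.
Since -1 > -5, bidding 6 is strictly better here, so truthful bidding is not dominant.

No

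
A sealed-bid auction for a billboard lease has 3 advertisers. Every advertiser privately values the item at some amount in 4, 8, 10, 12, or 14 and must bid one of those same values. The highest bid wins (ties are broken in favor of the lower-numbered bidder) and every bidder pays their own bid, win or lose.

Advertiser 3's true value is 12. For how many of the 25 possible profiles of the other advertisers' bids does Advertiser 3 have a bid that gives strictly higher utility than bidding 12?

Others bid (4, 4): truth gives 0; bid 8 gives 4 > 0. Violating.
Others bid (4, 8): truth gives 0; bid 10 gives 2 > 0. Violating.
Others bid (4, 12): truth gives -12; bid 14 gives -2 > -12. Violating.
Others bid (4, 14): truth gives -12; bid 4 gives -4 > -12. Violating.
Others bid (4, 10): truth gives 0; no alternative beats it.
Others bid (8, 10): truth gives 0; no alternative beats it.
(Checking all 25 profiles: 20 have a profitable deviation, 5 do not.)

20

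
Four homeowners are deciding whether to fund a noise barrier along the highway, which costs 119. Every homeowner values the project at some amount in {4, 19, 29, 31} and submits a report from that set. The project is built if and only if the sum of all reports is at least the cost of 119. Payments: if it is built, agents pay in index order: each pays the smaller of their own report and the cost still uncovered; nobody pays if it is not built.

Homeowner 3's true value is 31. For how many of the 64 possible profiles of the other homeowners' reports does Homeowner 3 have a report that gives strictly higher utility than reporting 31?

4

Others report (29, 31, 31): truth gives 0; report 29 gives 2 > 0. Violating.
Others report (31, 29, 31): truth gives 0; report 29 gives 2 > 0. Violating.
Others report (31, 31, 29): truth gives 0; report 29 gives 2 > 0. Violating.
Others report (31, 31, 31): truth gives 0; report 29 gives 2 > 0. Violating.
Others report (4, 4, 4): truth gives 0; no alternative beats it.
Others report (4, 4, 19): truth gives 0; no alternative beats it.
(Checking all 64 profiles: 4 have a profitable deviation, 60 do not.)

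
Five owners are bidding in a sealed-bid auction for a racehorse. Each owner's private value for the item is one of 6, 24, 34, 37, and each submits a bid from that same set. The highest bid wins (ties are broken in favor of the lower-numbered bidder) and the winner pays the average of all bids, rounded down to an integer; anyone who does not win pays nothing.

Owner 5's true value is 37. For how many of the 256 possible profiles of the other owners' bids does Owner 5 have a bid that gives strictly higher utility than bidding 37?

11

Others bid (6, 6, 6, 6): truth gives 25; bid 24 gives 28 > 25. Violating.
Others bid (6, 6, 24, 24): truth gives 18; bid 34 gives 19 > 18. Violating.
Others bid (6, 24, 6, 24): truth gives 18; bid 34 gives 19 > 18. Violating.
Others bid (6, 24, 24, 6): truth gives 18; bid 34 gives 19 > 18. Violating.
Others bid (6, 6, 6, 24): truth gives 22; no alternative beats it.
Others bid (6, 6, 6, 34): truth gives 20; no alternative beats it.
(Checking all 256 profiles: 11 have a profitable deviation, 245 do not.)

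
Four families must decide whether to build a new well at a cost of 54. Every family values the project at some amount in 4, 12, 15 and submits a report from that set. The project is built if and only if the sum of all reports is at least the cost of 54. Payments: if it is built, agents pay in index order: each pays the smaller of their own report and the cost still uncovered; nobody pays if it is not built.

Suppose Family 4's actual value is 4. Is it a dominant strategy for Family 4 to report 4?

Check each profile of the others' reports and compare truth against every alternative report.
Others report (12, 15, 15): truth gives 0, best alternative gives -8.
Others report (15, 12, 15): truth gives 0, best alternative gives -8.
Others report (15, 15, 12): truth gives 0, best alternative gives -8.
Others report (15, 15, 15): truth gives 0, best alternative gives -5.
Others report (4, 4, 4): truth gives 0, best alternative gives 0.
Others report (4, 4, 12): truth gives 0, best alternative gives 0.
(Remaining 21 profiles checked similarly; truth is weakly best in each.)
In every case the truthful report is at least as good as any alternative, so it is a dominant strategy.

Yes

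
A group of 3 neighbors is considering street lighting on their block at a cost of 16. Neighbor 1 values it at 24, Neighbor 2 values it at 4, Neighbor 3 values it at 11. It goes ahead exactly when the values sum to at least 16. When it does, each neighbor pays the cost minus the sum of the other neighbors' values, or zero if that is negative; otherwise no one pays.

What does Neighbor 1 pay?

Total value 39 ≥ cost 16, so the project is built.
The other neighbors' values sum to 15.
Cost minus that sum is 16 - 15 = 1.

1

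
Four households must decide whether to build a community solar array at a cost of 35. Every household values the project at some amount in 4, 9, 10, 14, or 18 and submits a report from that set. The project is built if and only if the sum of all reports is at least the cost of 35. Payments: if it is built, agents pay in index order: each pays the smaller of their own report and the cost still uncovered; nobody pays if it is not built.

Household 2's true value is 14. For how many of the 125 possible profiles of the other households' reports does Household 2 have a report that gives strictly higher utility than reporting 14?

103

Others report (4, 4, 18): truth gives 0; report 9 gives 5 > 0. Violating.
Others report (4, 9, 14): truth gives 0; report 9 gives 5 > 0. Violating.
Others report (4, 9, 18): truth gives 0; report 4 gives 10 > 0. Violating.
Others report (4, 10, 14): truth gives 0; report 9 gives 5 > 0. Violating.
Others report (4, 4, 4): truth gives 0; no alternative beats it.
Others report (4, 4, 9): truth gives 0; no alternative beats it.
(Checking all 125 profiles: 103 have a profitable deviation, 22 do not.)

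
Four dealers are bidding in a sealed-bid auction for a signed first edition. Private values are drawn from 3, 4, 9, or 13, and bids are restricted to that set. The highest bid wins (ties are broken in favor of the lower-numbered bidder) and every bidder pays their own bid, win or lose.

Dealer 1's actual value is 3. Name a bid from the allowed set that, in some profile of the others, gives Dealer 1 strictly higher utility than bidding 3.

4

Suppose Dealer 2 bids 3, Dealer 3 bids 3 and Dealer 4 bids 4.
Bid 3: loses but pays 3, utility -3.
Bid 4: wins, pays 4, utility 3 - 4 = -1.
So bidding 4 beats truth here (-1 > -3).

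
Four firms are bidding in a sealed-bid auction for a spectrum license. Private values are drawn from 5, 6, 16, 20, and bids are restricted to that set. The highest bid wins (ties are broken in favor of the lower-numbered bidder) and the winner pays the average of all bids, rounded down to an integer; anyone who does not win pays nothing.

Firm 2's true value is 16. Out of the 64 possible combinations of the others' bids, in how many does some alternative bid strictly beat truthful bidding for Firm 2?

28

Others bid (5, 5, 5): truth gives 9; bid 6 gives 11 > 9. Violating.
Others bid (5, 5, 6): truth gives 8; bid 6 gives 11 > 8. Violating.
Others bid (5, 5, 20): truth gives 0; bid 20 gives 4 > 0. Violating.
Others bid (5, 6, 5): truth gives 8; bid 6 gives 11 > 8. Violating.
Others bid (5, 5, 16): truth gives 6; no alternative beats it.
Others bid (5, 6, 16): truth gives 6; no alternative beats it.
(Checking all 64 profiles: 28 have a profitable deviation, 36 do not.)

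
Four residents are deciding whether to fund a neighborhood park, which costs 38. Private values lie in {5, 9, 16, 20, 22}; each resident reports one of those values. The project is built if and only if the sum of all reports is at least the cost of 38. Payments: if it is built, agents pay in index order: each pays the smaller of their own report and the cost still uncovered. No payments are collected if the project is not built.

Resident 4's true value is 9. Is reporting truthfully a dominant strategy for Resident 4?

Yes

Check each profile of the others' reports and compare truth against every alternative report.
Others report (5, 16, 20): truth gives 9, best alternative gives 9.
Others report (5, 16, 22): truth gives 9, best alternative gives 9.
Others report (5, 20, 16): truth gives 9, best alternative gives 9.
Others report (5, 20, 20): truth gives 9, best alternative gives 9.
Others report (5, 20, 22): truth gives 9, best alternative gives 9.
Others report (5, 22, 16): truth gives 9, best alternative gives 9.
(Remaining 119 profiles checked similarly; truth is weakly best in each.)
In every case the truthful report is at least as good as any alternative, so it is a dominant strategy.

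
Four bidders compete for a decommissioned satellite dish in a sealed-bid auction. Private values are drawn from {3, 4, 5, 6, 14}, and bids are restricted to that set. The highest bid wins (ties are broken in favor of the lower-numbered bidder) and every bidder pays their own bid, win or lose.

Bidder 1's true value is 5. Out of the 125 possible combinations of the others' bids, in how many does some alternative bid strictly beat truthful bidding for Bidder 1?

106

Others bid (3, 3, 3): truth gives 0; bid 3 gives 2 > 0. Violating.
Others bid (3, 3, 4): truth gives 0; bid 4 gives 1 > 0. Violating.
Others bid (3, 3, 6): truth gives -5; bid 6 gives -1 > -5. Violating.
Others bid (3, 3, 14): truth gives -5; bid 3 gives -3 > -5. Violating.
Others bid (3, 3, 5): truth gives 0; no alternative beats it.
Others bid (3, 4, 5): truth gives 0; no alternative beats it.
(Checking all 125 profiles: 106 have a profitable deviation, 19 do not.)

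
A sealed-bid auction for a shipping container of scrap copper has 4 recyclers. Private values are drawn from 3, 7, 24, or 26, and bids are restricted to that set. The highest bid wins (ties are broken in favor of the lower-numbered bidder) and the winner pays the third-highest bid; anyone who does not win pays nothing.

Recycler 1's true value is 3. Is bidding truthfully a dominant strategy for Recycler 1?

Check each profile of the others' bids and compare truth against every alternative bid.
Others bid (3, 7, 7): truth gives 0, best alternative gives -4.
Others bid (7, 3, 7): truth gives 0, best alternative gives -4.
Others bid (7, 7, 3): truth gives 0, best alternative gives -4.
Others bid (7, 7, 7): truth gives 0, best alternative gives -4.
Others bid (3, 3, 3): truth gives 0, best alternative gives 0.
Others bid (3, 3, 7): truth gives 0, best alternative gives 0.
(Remaining 58 profiles checked similarly; truth is weakly best in each.)
In every case the truthful bid is at least as good as any alternative, so it is a dominant strategy.

Yes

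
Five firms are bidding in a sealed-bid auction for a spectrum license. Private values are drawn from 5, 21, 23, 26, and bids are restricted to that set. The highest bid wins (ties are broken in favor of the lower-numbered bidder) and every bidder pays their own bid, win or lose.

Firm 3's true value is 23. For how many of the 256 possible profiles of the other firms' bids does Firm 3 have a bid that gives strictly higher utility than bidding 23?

224

Others bid (5, 5, 5, 5): truth gives 0; bid 21 gives 2 > 0. Violating.
Others bid (5, 5, 5, 21): truth gives 0; bid 21 gives 2 > 0. Violating.
Others bid (5, 5, 5, 26): truth gives -23; bid 26 gives -3 > -23. Violating.
Others bid (5, 5, 21, 5): truth gives 0; bid 21 gives 2 > 0. Violating.
Others bid (5, 5, 5, 23): truth gives 0; no alternative beats it.
Others bid (5, 5, 21, 23): truth gives 0; no alternative beats it.
(Checking all 256 profiles: 224 have a profitable deviation, 32 do not.)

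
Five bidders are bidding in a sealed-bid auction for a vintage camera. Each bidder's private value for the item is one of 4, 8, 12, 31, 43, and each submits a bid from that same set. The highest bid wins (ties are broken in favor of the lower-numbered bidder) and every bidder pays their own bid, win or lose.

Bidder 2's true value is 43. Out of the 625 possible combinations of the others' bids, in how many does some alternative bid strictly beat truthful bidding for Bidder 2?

317

Others bid (4, 4, 4, 4): truth gives 0; bid 8 gives 35 > 0. Violating.
Others bid (4, 4, 4, 8): truth gives 0; bid 8 gives 35 > 0. Violating.
Others bid (4, 4, 4, 12): truth gives 0; bid 12 gives 31 > 0. Violating.
Others bid (4, 4, 4, 31): truth gives 0; bid 31 gives 12 > 0. Violating.
Others bid (4, 4, 4, 43): truth gives 0; no alternative beats it.
Others bid (4, 4, 8, 43): truth gives 0; no alternative beats it.
(Checking all 625 profiles: 317 have a profitable deviation, 308 do not.)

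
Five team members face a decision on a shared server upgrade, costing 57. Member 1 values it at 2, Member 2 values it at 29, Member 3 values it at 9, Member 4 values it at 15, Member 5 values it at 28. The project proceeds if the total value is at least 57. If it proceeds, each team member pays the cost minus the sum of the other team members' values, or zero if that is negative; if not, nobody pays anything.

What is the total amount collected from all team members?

5

Total value 83 ≥ cost 57, so it is built.
Member 1: others sum to 81; max(0, 57 - 81) = 0.
Member 2: others sum to 54; max(0, 57 - 54) = 3.
Member 3: others sum to 74; max(0, 57 - 74) = 0.
Member 4: others sum to 68; max(0, 57 - 68) = 0.
Member 5: others sum to 55; max(0, 57 - 55) = 2.
Total collected = 0 + 3 + 0 + 0 + 2 = 5.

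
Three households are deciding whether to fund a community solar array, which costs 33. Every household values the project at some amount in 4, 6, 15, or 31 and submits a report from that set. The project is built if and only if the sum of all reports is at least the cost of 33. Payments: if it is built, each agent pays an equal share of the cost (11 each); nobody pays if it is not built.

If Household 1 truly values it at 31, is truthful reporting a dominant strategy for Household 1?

Yes

Check each profile of the others' reports and compare truth against every alternative report.
Others report (4, 4): truth gives 20, best alternative gives 0.
Others report (4, 6): truth gives 20, best alternative gives 0.
Others report (6, 4): truth gives 20, best alternative gives 0.
Others report (6, 6): truth gives 20, best alternative gives 0.
Others report (4, 15): truth gives 20, best alternative gives 20.
Others report (4, 31): truth gives 20, best alternative gives 20.
(Remaining 10 profiles checked similarly; truth is weakly best in each.)
In every case the truthful report is at least as good as any alternative, so it is a dominant strategy.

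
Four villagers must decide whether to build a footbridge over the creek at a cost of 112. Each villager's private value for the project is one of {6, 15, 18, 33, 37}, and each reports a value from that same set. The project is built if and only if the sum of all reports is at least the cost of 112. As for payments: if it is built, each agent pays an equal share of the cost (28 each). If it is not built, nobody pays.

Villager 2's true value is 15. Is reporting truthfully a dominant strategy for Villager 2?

Consider the case where Villager 1 reports 33, Villager 3 reports 33 and Villager 4 reports 33.
Truthful report 15: project built, pays 28, utility 15 - 28 = -13.
Report 6 instead: project not built, utility 0.
Since 0 > -13, reporting 6 is strictly better here, so truthful reporting is not dominant.

No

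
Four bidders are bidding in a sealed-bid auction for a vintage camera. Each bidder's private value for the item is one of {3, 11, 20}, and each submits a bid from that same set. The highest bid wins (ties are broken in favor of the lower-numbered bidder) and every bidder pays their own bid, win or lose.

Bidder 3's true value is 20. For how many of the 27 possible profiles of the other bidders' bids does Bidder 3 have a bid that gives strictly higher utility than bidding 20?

Others bid (3, 3, 3): truth gives 0; bid 11 gives 9 > 0. Violating.
Others bid (3, 3, 11): truth gives 0; bid 11 gives 9 > 0. Violating.
Others bid (3, 20, 3): truth gives -20; bid 3 gives -3 > -20. Violating.
Others bid (3, 20, 11): truth gives -20; bid 3 gives -3 > -20. Violating.
Others bid (3, 3, 20): truth gives 0; no alternative beats it.
Others bid (3, 11, 3): truth gives 0; no alternative beats it.
(Checking all 27 profiles: 17 have a profitable deviation, 10 do not.)

17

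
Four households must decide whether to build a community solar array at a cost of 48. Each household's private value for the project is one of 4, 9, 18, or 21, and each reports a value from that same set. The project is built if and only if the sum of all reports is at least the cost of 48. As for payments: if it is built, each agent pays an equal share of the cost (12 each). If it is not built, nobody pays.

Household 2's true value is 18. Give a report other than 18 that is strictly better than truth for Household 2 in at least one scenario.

Suppose Household 1 reports 4, Household 3 reports 4 and Household 4 reports 21.
Report 18: project not built, utility 0.
Report 21: project built, pays 12, utility 18 - 12 = 6.
So reporting 21 beats truth here (6 > 0).

21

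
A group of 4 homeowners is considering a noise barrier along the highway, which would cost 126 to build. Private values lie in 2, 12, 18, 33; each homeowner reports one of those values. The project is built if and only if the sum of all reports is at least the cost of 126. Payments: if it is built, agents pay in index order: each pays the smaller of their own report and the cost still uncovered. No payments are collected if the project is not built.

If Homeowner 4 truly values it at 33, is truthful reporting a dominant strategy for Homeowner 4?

Check each profile of the others' reports and compare truth against every alternative report.
Others report (33, 33, 33): truth gives 6, best alternative gives 0.
Others report (2, 2, 2): truth gives 0, best alternative gives 0.
Others report (2, 2, 12): truth gives 0, best alternative gives 0.
Others report (2, 2, 18): truth gives 0, best alternative gives 0.
Others report (2, 2, 33): truth gives 0, best alternative gives 0.
Others report (2, 12, 2): truth gives 0, best alternative gives 0.
(Remaining 58 profiles checked similarly; truth is weakly best in each.)
In every case the truthful report is at least as good as any alternative, so it is a dominant strategy.

Yes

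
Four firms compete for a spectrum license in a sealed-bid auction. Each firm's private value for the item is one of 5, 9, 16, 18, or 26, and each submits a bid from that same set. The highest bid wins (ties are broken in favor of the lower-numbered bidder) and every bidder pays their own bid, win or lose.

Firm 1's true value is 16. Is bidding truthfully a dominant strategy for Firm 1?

No

Consider the case where Firm 2 bids 5, Firm 3 bids 5 and Firm 4 bids 5.
Truthful bid 16: wins, pays 16, utility 16 - 16 = 0.
Bid 5 instead: wins, pays 5, utility 16 - 5 = 11.
Since 11 > 0, bidding 5 is strictly better here, so truthful bidding is not dominant.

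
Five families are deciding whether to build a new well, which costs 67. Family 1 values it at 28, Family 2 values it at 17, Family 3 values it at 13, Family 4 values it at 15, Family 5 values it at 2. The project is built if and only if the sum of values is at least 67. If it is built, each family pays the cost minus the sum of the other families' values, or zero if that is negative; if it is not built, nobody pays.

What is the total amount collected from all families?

Total value 75 ≥ cost 67, so it is built.
Family 1: others sum to 47; max(0, 67 - 47) = 20.
Family 2: others sum to 58; max(0, 67 - 58) = 9.
Family 3: others sum to 62; max(0, 67 - 62) = 5.
Family 4: others sum to 60; max(0, 67 - 60) = 7.
Family 5: others sum to 73; max(0, 67 - 73) = 0.
Total collected = 20 + 9 + 5 + 7 + 0 = 41.

41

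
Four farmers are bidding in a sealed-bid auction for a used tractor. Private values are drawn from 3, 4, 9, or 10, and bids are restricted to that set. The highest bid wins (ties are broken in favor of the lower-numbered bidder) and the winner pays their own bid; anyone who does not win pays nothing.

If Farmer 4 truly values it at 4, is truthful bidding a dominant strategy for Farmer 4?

Yes

Check each profile of the others' bids and compare truth against every alternative bid.
Others bid (3, 3, 3): truth gives 0, best alternative gives 0.
Others bid (3, 3, 4): truth gives 0, best alternative gives 0.
Others bid (3, 3, 9): truth gives 0, best alternative gives 0.
Others bid (3, 3, 10): truth gives 0, best alternative gives 0.
Others bid (3, 4, 3): truth gives 0, best alternative gives 0.
Others bid (3, 4, 4): truth gives 0, best alternative gives 0.
(Remaining 58 profiles checked similarly; truth is weakly best in each.)
In every case the truthful bid is at least as good as any alternative, so it is a dominant strategy.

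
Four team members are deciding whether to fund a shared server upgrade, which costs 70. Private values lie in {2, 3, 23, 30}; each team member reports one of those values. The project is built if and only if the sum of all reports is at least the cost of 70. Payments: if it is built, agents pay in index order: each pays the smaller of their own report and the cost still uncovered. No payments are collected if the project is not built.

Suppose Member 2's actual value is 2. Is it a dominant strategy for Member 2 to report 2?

Yes

Check each profile of the others' reports and compare truth against every alternative report.
Others report (23, 23, 23): truth gives 0, best alternative gives -1.
Others report (23, 23, 30): truth gives 0, best alternative gives -1.
Others report (23, 30, 23): truth gives 0, best alternative gives -1.
Others report (23, 30, 30): truth gives 0, best alternative gives -1.
Others report (30, 23, 23): truth gives 0, best alternative gives -1.
Others report (30, 23, 30): truth gives 0, best alternative gives -1.
(Remaining 58 profiles checked similarly; truth is weakly best in each.)
In every case the truthful report is at least as good as any alternative, so it is a dominant strategy.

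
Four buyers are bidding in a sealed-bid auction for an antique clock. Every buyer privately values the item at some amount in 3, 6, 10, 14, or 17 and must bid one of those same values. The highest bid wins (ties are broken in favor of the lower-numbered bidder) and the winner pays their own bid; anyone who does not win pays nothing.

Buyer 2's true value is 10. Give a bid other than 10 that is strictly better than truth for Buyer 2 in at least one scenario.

6

Suppose Buyer 1 bids 3, Buyer 3 bids 3 and Buyer 4 bids 3.
Bid 10: wins, pays 10, utility 10 - 10 = 0.
Bid 6: wins, pays 6, utility 10 - 6 = 4.
So bidding 6 beats truth here (4 > 0).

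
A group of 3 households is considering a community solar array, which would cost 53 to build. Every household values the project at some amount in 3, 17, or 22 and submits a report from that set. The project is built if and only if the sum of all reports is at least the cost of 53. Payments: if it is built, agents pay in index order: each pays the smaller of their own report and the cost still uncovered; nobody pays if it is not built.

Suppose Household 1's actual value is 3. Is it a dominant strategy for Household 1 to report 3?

Check each profile of the others' reports and compare truth against every alternative report.
Others report (17, 22): truth gives 0, best alternative gives -14.
Others report (22, 17): truth gives 0, best alternative gives -14.
Others report (22, 22): truth gives 0, best alternative gives -14.
Others report (3, 3): truth gives 0, best alternative gives 0.
Others report (3, 17): truth gives 0, best alternative gives 0.
Others report (3, 22): truth gives 0, best alternative gives 0.
(Remaining 3 profiles checked similarly; truth is weakly best in each.)
In every case the truthful report is at least as good as any alternative, so it is a dominant strategy.

Yes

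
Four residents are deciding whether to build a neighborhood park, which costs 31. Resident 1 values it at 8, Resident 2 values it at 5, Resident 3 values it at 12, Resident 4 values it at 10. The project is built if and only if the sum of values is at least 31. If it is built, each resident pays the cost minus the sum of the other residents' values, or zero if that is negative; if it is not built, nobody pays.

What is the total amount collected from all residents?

19

Total value 35 ≥ cost 31, so it is built.
Resident 1: others sum to 27; max(0, 31 - 27) = 4.
Resident 2: others sum to 30; max(0, 31 - 30) = 1.
Resident 3: others sum to 23; max(0, 31 - 23) = 8.
Resident 4: others sum to 25; max(0, 31 - 25) = 6.
Total collected = 4 + 1 + 8 + 6 = 19.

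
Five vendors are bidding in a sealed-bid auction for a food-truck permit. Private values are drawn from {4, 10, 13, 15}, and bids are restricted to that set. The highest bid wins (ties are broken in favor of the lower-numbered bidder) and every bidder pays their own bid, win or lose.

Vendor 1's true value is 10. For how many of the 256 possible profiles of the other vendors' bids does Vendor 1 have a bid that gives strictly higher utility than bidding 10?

Others bid (4, 4, 4, 4): truth gives 0; bid 4 gives 6 > 0. Violating.
Others bid (4, 4, 4, 13): truth gives -10; bid 13 gives -3 > -10. Violating.
Others bid (4, 4, 4, 15): truth gives -10; bid 4 gives -4 > -10. Violating.
Others bid (4, 4, 10, 13): truth gives -10; bid 13 gives -3 > -10. Violating.
Others bid (4, 4, 4, 10): truth gives 0; no alternative beats it.
Others bid (4, 4, 10, 4): truth gives 0; no alternative beats it.
(Checking all 256 profiles: 241 have a profitable deviation, 15 do not.)

241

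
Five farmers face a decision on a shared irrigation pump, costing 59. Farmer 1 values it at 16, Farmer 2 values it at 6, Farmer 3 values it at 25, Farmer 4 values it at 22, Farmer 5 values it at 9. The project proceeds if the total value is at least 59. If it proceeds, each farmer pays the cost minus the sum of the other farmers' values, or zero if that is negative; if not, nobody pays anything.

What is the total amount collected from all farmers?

9

Total value 78 ≥ cost 59, so it is built.
Farmer 1: others sum to 62; max(0, 59 - 62) = 0.
Farmer 2: others sum to 72; max(0, 59 - 72) = 0.
Farmer 3: others sum to 53; max(0, 59 - 53) = 6.
Farmer 4: others sum to 56; max(0, 59 - 56) = 3.
Farmer 5: others sum to 69; max(0, 59 - 69) = 0.
Total collected = 0 + 0 + 6 + 3 + 0 = 9.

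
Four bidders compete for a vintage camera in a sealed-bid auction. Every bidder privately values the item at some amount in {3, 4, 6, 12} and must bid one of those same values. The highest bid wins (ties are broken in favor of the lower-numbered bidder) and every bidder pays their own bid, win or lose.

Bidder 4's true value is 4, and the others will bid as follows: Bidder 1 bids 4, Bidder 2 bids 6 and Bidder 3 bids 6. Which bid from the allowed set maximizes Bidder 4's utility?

Bid 3: loses but pays 3, utility -3.
Bid 4: loses but pays 4, utility -4.
Bid 6: loses but pays 6, utility -6.
Bid 12: wins, pays 12, utility 4 - 12 = -8.
The best choice is 3 with utility -3.

3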